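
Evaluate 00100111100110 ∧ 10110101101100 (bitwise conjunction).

AND: 1 only when both bits are 1
  00100111100110
& 10110101101100
----------------
  00100101100100
Decimal: 2534 & 11628 = 2404



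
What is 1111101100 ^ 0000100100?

XOR: 1 when bits differ
  1111101100
^ 0000100100
------------
  1111001000
Decimal: 1004 ^ 36 = 968



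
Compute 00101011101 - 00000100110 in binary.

Method 1 - Direct subtraction (column by column from the right: bit − bit − borrow-in; if negative, add 2 and borrow 1 from the next column):
borrow: 00001001100
        00101011101
-       00000100110
-------------------
        00100110111

Method 2 - Add two's complement:
Two's complement of 00000100110: invert → 11111011001, add 1 → 11111011010
  00101011101
+ 11111011010
-------------
 100100110111  (end carry out of the top bit = 1)
Discarding the end carry: 00100110111
Decimal check:
  00101011101 = 256 + 64 + 16 + 8 + 4 + 1 = 349
  00000100110 = 32 + 4 + 2 = 38
  349 - 38 = 311, and 00100110111 = 256 + 32 + 16 + 4 + 2 + 1 = 311 ✓



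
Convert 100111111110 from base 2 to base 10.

Sum of powers of 2 for each 1-bit:
2^1 + 2^2 + 2^3 + 2^4 + 2^5 + 2^6 + 2^7 + 2^8 + 2^11
= 2 + 4 + 8 + 16 + 32 + 64 + 128 + 256 + 2048
= 2558



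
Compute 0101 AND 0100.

AND: 1 only when both bits are 1
  0101
& 0100
------
  0100
Decimal: 5 & 4 = 4



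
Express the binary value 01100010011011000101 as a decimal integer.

Sum of powers of 2 for each 1-bit:
2^0 + 2^2 + 2^6 + 2^7 + 2^9 + 2^10 + 2^13 + 2^17 + 2^18
= 1 + 4 + 64 + 128 + 512 + 1024 + 8192 + 131072 + 262144
= 403141



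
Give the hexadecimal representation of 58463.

Using repeated division by 16 (digits 10–15 are A–F):
58463 ÷ 16 = 3653 remainder 15 (F)
3653 ÷ 16 = 228 remainder 5
228 ÷ 16 = 14 remainder 4
14 ÷ 16 = 0 remainder 14 (E)
Reading remainders bottom to top: E45F



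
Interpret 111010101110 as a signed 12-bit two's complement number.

Binary: 111010101110
Sign bit: 1 (negative)
Invert: 000101010001
Add 1:  000101010010
Magnitude: 000101010010 = 256 + 64 + 16 + 2 = 338
Value: -338



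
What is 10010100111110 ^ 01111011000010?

XOR: 1 when bits differ
  10010100111110
^ 01111011000010
----------------
  11101111111100
Decimal: 9534 ^ 7874 = 15356



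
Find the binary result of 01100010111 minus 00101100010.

Method 1 - Direct subtraction (column by column from the right: bit − bit − borrow-in; if negative, add 2 and borrow 1 from the next column):
borrow: 01111000000
        01100010111
-       00101100010
-------------------
        00110110101

Method 2 - Add two's complement:
Two's complement of 00101100010: invert → 11010011101, add 1 → 11010011110
  01100010111
+ 11010011110
-------------
 100110110101  (end carry out of the top bit = 1)
Discarding the end carry: 00110110101
Decimal check:
  01100010111 = 512 + 256 + 16 + 4 + 2 + 1 = 791
  00101100010 = 256 + 64 + 32 + 2 = 354
  791 - 354 = 437, and 00110110101 = 256 + 128 + 32 + 16 + 4 + 1 = 437 ✓



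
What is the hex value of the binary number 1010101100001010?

Group into 4-bit nibbles from right:
  1010 = A
  1011 = B
  0000 = 0
  1010 = A
Result: AB0A



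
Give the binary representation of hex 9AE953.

Convert each hex digit to 4 bits:
  9 = 1001
  A = 1010
  E = 1110
  9 = 1001
  5 = 0101
  3 = 0011
Concatenate: 100110101110100101010011



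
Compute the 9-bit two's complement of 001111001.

Original: 001111001
Step 1 - Invert all bits: 110000110
Step 2 - Add 1: 110000111
Verification: 001111001 + 110000111 = 1000000000; discarding the end carry (carry out of the top bit) leaves the 9-bit value 000000000, as required for x + (-x)



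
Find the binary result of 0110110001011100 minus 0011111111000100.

Method 1 - Direct subtraction (column by column from the right: bit − bit − borrow-in; if negative, add 2 and borrow 1 from the next column):
borrow: 0111111100000000
        0110110001011100
-       0011111111000100
------------------------
        0010110010011000

Method 2 - Add two's complement:
Two's complement of 0011111111000100: invert → 1100000000111011, add 1 → 1100000000111100
  0110110001011100
+ 1100000000111100
------------------
 10010110010011000  (end carry out of the top bit = 1)
Discarding the end carry: 0010110010011000
Decimal check:
  0110110001011100 = 16384 + 8192 + 2048 + 1024 + 64 + 16 + 8 + 4 = 27740
  0011111111000100 = 8192 + 4096 + 2048 + 1024 + 512 + 256 + 128 + 64 + 4 = 16324
  27740 - 16324 = 11416, and 0010110010011000 = 8192 + 2048 + 1024 + 128 + 16 + 8 = 11416 ✓



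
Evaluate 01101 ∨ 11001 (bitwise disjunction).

OR: 1 when either bit is 1
  01101
| 11001
-------
  11101
Decimal: 13 | 25 = 29



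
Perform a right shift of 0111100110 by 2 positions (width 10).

Original: 0111100110 (decimal 486)
Shift right by 2 positions
Drop the 2 low bits; fill with zeros on the left
Result: 0001111001 (decimal 121)
Equivalent: 486 >> 2 = 486 ÷ 2^2 = 121



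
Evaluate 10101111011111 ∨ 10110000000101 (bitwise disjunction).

OR: 1 when either bit is 1
  10101111011111
| 10110000000101
----------------
  10111111011111
Decimal: 11231 | 11269 = 12255



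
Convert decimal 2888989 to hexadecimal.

Using repeated division by 16 (digits 10–15 are A–F):
2888989 ÷ 16 = 180561 remainder 13 (D)
180561 ÷ 16 = 11285 remainder 1
11285 ÷ 16 = 705 remainder 5
705 ÷ 16 = 44 remainder 1
44 ÷ 16 = 2 remainder 12 (C)
2 ÷ 16 = 0 remainder 2
Reading remainders bottom to top: 2C151D



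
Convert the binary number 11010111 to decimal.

Sum of powers of 2 for each 1-bit:
2^0 + 2^1 + 2^2 + 2^4 + 2^6 + 2^7
= 1 + 2 + 4 + 16 + 64 + 128
= 215



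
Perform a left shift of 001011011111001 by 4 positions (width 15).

Original: 001011011111001 (decimal 5881)
Shift left by 4 positions
Append 4 zeros on the right and drop the 4 high bits that overflow the 15-bit width
Result: 110111110010000 (decimal 28560)
Equivalent: 5881 << 4 = 5881 × 2^4 = 94096, truncated to 15 bits = 28560



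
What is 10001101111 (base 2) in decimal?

Sum of powers of 2 for each 1-bit:
2^0 + 2^1 + 2^2 + 2^3 + 2^5 + 2^6 + 2^10
= 1 + 2 + 4 + 8 + 32 + 64 + 1024
= 1135



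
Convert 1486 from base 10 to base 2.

Using repeated division by 2:
1486 ÷ 2 = 743 remainder 0
743 ÷ 2 = 371 remainder 1
371 ÷ 2 = 185 remainder 1
185 ÷ 2 = 92 remainder 1
92 ÷ 2 = 46 remainder 0
46 ÷ 2 = 23 remainder 0
23 ÷ 2 = 11 remainder 1
11 ÷ 2 = 5 remainder 1
5 ÷ 2 = 2 remainder 1
2 ÷ 2 = 1 remainder 0
1 ÷ 2 = 0 remainder 1
Reading remainders bottom to top: 10111001110



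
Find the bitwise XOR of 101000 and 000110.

XOR: 1 when bits differ
  101000
^ 000110
--------
  101110
Decimal: 40 ^ 6 = 46



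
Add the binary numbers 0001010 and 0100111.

Add column by column from the right: bit + bit + carry-in; write the sum mod 2, carry 1 when the sum is 2 or 3.
carry:  0011100
        0001010
+       0100111
---------------
       00110001
(the carry out of the leftmost column, 0, becomes the leading bit)
Decimal check:
  0001010 = 8 + 2 = 10
  0100111 = 32 + 4 + 2 + 1 = 39
  10 + 39 = 49, and 00110001 = 32 + 16 + 1 = 49 ✓



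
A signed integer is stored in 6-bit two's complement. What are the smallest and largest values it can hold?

For 6-bit two's complement:
Minimum: -2^5 = -32
Maximum: 2^5 - 1 = 31



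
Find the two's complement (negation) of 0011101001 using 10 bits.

Original: 0011101001
Step 1 - Invert all bits: 1100010110
Step 2 - Add 1: 1100010111
Verification: 0011101001 + 1100010111 = 10000000000; discarding the end carry (carry out of the top bit) leaves the 10-bit value 0000000000, as required for x + (-x)



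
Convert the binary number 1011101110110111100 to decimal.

Sum of powers of 2 for each 1-bit:
2^2 + 2^3 + 2^4 + 2^5 + 2^7 + 2^8 + 2^10 + 2^11 + 2^12 + 2^14 + 2^15 + 2^16 + 2^18
= 4 + 8 + 16 + 32 + 128 + 256 + 1024 + 2048 + 4096 + 16384 + 32768 + 65536 + 262144
= 384444



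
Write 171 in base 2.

Using repeated division by 2:
171 ÷ 2 = 85 remainder 1
85 ÷ 2 = 42 remainder 1
42 ÷ 2 = 21 remainder 0
21 ÷ 2 = 10 remainder 1
10 ÷ 2 = 5 remainder 0
5 ÷ 2 = 2 remainder 1
2 ÷ 2 = 1 remainder 0
1 ÷ 2 = 0 remainder 1
Reading remainders bottom to top: 10101011



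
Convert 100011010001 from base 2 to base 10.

Sum of powers of 2 for each 1-bit:
2^0 + 2^4 + 2^6 + 2^7 + 2^11
= 1 + 16 + 64 + 128 + 2048
= 2257



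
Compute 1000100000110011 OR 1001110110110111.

OR: 1 when either bit is 1
  1000100000110011
| 1001110110110111
------------------
  1001110110110111
Decimal: 34867 | 40375 = 40375



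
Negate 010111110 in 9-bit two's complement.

Original: 010111110
Step 1 - Invert all bits: 101000001
Step 2 - Add 1: 101000010
Verification: 010111110 + 101000010 = 1000000000; discarding the end carry (carry out of the top bit) leaves the 9-bit value 000000000, as required for x + (-x)



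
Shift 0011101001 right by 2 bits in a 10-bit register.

Original: 0011101001 (decimal 233)
Shift right by 2 positions
Drop the 2 low bits; fill with zeros on the left
Result: 0000111010 (decimal 58)
Equivalent: 233 >> 2 = 233 ÷ 2^2 = 58



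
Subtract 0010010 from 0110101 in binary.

Method 1 - Direct subtraction (column by column from the right: bit − bit − borrow-in; if negative, add 2 and borrow 1 from the next column):
borrow: 0000100
        0110101
-       0010010
---------------
        0100011

Method 2 - Add two's complement:
Two's complement of 0010010: invert → 1101101, add 1 → 1101110
  0110101
+ 1101110
---------
 10100011  (end carry out of the top bit = 1)
Discarding the end carry: 0100011
Decimal check:
  0110101 = 32 + 16 + 4 + 1 = 53
  0010010 = 16 + 2 = 18
  53 - 18 = 35, and 0100011 = 32 + 2 + 1 = 35 ✓



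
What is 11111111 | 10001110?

OR: 1 when either bit is 1
  11111111
| 10001110
----------
  11111111
Decimal: 255 | 142 = 255



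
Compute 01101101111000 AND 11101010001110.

AND: 1 only when both bits are 1
  01101101111000
& 11101010001110
----------------
  01101000001000
Decimal: 7032 & 14990 = 6664



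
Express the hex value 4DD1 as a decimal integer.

Expand by place value (powers of 16):
Digit values: D = 13
4DD1 = 4 × 16^3 + 13 × 16^2 + 13 × 16^1 + 1 × 16^0
= 4 × 4096 + 13 × 256 + 13 × 16 + 1 × 1
= 16384 + 3328 + 208 + 1
= 19921



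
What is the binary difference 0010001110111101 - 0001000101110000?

Method 1 - Direct subtraction (column by column from the right: bit − bit − borrow-in; if negative, add 2 and borrow 1 from the next column):
borrow: 0010000010000000
        0010001110111101
-       0001000101110000
------------------------
        0001001001001101

Method 2 - Add two's complement:
Two's complement of 0001000101110000: invert → 1110111010001111, add 1 → 1110111010010000
  0010001110111101
+ 1110111010010000
------------------
 10001001001001101  (end carry out of the top bit = 1)
Discarding the end carry: 0001001001001101
Decimal check:
  0010001110111101 = 8192 + 512 + 256 + 128 + 32 + 16 + 8 + 4 + 1 = 9149
  0001000101110000 = 4096 + 256 + 64 + 32 + 16 = 4464
  9149 - 4464 = 4685, and 0001001001001101 = 4096 + 512 + 64 + 8 + 4 + 1 = 4685 ✓



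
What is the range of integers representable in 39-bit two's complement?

For 39-bit two's complement:
Minimum: -2^38 = -274877906944
Maximum: 2^38 - 1 = 274877906943



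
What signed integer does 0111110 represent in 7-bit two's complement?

Binary: 0111110
Sign bit: 0 (non-negative)
Read directly as an unsigned value:
0111110 = 32 + 16 + 8 + 4 + 2 = 62
Value: 62



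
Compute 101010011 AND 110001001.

AND: 1 only when both bits are 1
  101010011
& 110001001
-----------
  100000001
Decimal: 339 & 393 = 257



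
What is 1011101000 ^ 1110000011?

XOR: 1 when bits differ
  1011101000
^ 1110000011
------------
  0101101011
Decimal: 744 ^ 899 = 363



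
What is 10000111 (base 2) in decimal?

Sum of powers of 2 for each 1-bit:
2^0 + 2^1 + 2^2 + 2^7
= 1 + 2 + 4 + 128
= 135



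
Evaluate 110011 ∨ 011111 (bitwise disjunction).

OR: 1 when either bit is 1
  110011
| 011111
--------
  111111
Decimal: 51 | 31 = 63



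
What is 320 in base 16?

Using repeated division by 16 (digits 10–15 are A–F):
320 ÷ 16 = 20 remainder 0
20 ÷ 16 = 1 remainder 4
1 ÷ 16 = 0 remainder 1
Reading remainders bottom to top: 140



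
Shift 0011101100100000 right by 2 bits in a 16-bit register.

Original: 0011101100100000 (decimal 15136)
Shift right by 2 positions
Drop the 2 low bits; fill with zeros on the left
Result: 0000111011001000 (decimal 3784)
Equivalent: 15136 >> 2 = 15136 ÷ 2^2 = 3784



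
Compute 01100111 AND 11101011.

AND: 1 only when both bits are 1
  01100111
& 11101011
----------
  01100011
Decimal: 103 & 235 = 99



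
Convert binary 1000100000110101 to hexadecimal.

Group into 4-bit nibbles from right:
  1000 = 8
  1000 = 8
  0011 = 3
  0101 = 5
Result: 8835



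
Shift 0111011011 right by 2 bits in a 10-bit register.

Original: 0111011011 (decimal 475)
Shift right by 2 positions
Drop the 2 low bits; fill with zeros on the left
Result: 0001110110 (decimal 118)
Equivalent: 475 >> 2 = 475 ÷ 2^2 = 118



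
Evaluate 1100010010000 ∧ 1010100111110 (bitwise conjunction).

AND: 1 only when both bits are 1
  1100010010000
& 1010100111110
---------------
  1000000010000
Decimal: 6288 & 5438 = 4112



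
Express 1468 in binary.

Using repeated division by 2:
1468 ÷ 2 = 734 remainder 0
734 ÷ 2 = 367 remainder 0
367 ÷ 2 = 183 remainder 1
183 ÷ 2 = 91 remainder 1
91 ÷ 2 = 45 remainder 1
45 ÷ 2 = 22 remainder 1
22 ÷ 2 = 11 remainder 0
11 ÷ 2 = 5 remainder 1
5 ÷ 2 = 2 remainder 1
2 ÷ 2 = 1 remainder 0
1 ÷ 2 = 0 remainder 1
Reading remainders bottom to top: 10110111100



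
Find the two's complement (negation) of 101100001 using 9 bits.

Original (sign bit 1, negative): 101100001
Step 1 - Invert all bits: 010011110
Step 2 - Add 1: 010011111
Verification: 101100001 + 010011111 = 1000000000; discarding the end carry (carry out of the top bit) leaves the 9-bit value 000000000, as required for x + (-x)



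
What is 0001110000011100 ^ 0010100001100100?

XOR: 1 when bits differ
  0001110000011100
^ 0010100001100100
------------------
  0011010001111000
Decimal: 7196 ^ 10340 = 13432



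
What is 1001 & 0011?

AND: 1 only when both bits are 1
  1001
& 0011
------
  0001
Decimal: 9 & 3 = 1



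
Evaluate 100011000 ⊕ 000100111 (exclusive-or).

XOR: 1 when bits differ
  100011000
^ 000100111
-----------
  100111111
Decimal: 280 ^ 39 = 319



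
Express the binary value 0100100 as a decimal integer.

Sum of powers of 2 for each 1-bit:
2^2 + 2^5
= 4 + 32
= 36



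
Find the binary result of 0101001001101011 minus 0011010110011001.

Method 1 - Direct subtraction (column by column from the right: bit − bit − borrow-in; if negative, add 2 and borrow 1 from the next column):
borrow: 0111101100100000
        0101001001101011
-       0011010110011001
------------------------
        0001110011010010

Method 2 - Add two's complement:
Two's complement of 0011010110011001: invert → 1100101001100110, add 1 → 1100101001100111
  0101001001101011
+ 1100101001100111
------------------
 10001110011010010  (end carry out of the top bit = 1)
Discarding the end carry: 0001110011010010
Decimal check:
  0101001001101011 = 16384 + 4096 + 512 + 64 + 32 + 8 + 2 + 1 = 21099
  0011010110011001 = 8192 + 4096 + 1024 + 256 + 128 + 16 + 8 + 1 = 13721
  21099 - 13721 = 7378, and 0001110011010010 = 4096 + 2048 + 1024 + 128 + 64 + 16 + 2 = 7378 ✓



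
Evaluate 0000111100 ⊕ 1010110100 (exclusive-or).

XOR: 1 when bits differ
  0000111100
^ 1010110100
------------
  1010001000
Decimal: 60 ^ 692 = 648



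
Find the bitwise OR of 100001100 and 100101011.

OR: 1 when either bit is 1
  100001100
| 100101011
-----------
  100101111
Decimal: 268 | 299 = 303



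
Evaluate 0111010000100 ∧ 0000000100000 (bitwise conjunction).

AND: 1 only when both bits are 1
  0111010000100
& 0000000100000
---------------
  0000000000000
Decimal: 3716 & 32 = 0



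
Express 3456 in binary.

Using repeated division by 2:
3456 ÷ 2 = 1728 remainder 0
1728 ÷ 2 = 864 remainder 0
864 ÷ 2 = 432 remainder 0
432 ÷ 2 = 216 remainder 0
216 ÷ 2 = 108 remainder 0
108 ÷ 2 = 54 remainder 0
54 ÷ 2 = 27 remainder 0
27 ÷ 2 = 13 remainder 1
13 ÷ 2 = 6 remainder 1
6 ÷ 2 = 3 remainder 0
3 ÷ 2 = 1 remainder 1
1 ÷ 2 = 0 remainder 1
Reading remainders bottom to top: 110110000000



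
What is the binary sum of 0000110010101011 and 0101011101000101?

Add column by column from the right: bit + bit + carry-in; write the sum mod 2, carry 1 when the sum is 2 or 3.
carry:  0011100000011110
        0000110010101011
+       0101011101000101
------------------------
       00110001111110000
(the carry out of the leftmost column, 0, becomes the leading bit)
Decimal check:
  0000110010101011 = 2048 + 1024 + 128 + 32 + 8 + 2 + 1 = 3243
  0101011101000101 = 16384 + 4096 + 1024 + 512 + 256 + 64 + 4 + 1 = 22341
  3243 + 22341 = 25584, and 00110001111110000 = 16384 + 8192 + 512 + 256 + 128 + 64 + 32 + 16 = 25584 ✓



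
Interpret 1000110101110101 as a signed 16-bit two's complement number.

Binary: 1000110101110101
Sign bit: 1 (negative)
Invert: 0111001010001010
Add 1:  0111001010001011
Magnitude: 0111001010001011 = 16384 + 8192 + 4096 + 512 + 128 + 8 + 2 + 1 = 29323
Value: -29323



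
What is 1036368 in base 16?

Using repeated division by 16 (digits 10–15 are A–F):
1036368 ÷ 16 = 64773 remainder 0
64773 ÷ 16 = 4048 remainder 5
4048 ÷ 16 = 253 remainder 0
253 ÷ 16 = 15 remainder 13 (D)
15 ÷ 16 = 0 remainder 15 (F)
Reading remainders bottom to top: FD050



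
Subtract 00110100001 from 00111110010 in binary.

Method 1 - Direct subtraction (column by column from the right: bit − bit − borrow-in; if negative, add 2 and borrow 1 from the next column):
borrow: 00000000010
        00111110010
-       00110100001
-------------------
        00001010001

Method 2 - Add two's complement:
Two's complement of 00110100001: invert → 11001011110, add 1 → 11001011111
  00111110010
+ 11001011111
-------------
 100001010001  (end carry out of the top bit = 1)
Discarding the end carry: 00001010001
Decimal check:
  00111110010 = 256 + 128 + 64 + 32 + 16 + 2 = 498
  00110100001 = 256 + 128 + 32 + 1 = 417
  498 - 417 = 81, and 00001010001 = 64 + 16 + 1 = 81 ✓



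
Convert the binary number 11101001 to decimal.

Sum of powers of 2 for each 1-bit:
2^0 + 2^3 + 2^5 + 2^6 + 2^7
= 1 + 8 + 32 + 64 + 128
= 233



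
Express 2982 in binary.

Using repeated division by 2:
2982 ÷ 2 = 1491 remainder 0
1491 ÷ 2 = 745 remainder 1
745 ÷ 2 = 372 remainder 1
372 ÷ 2 = 186 remainder 0
186 ÷ 2 = 93 remainder 0
93 ÷ 2 = 46 remainder 1
46 ÷ 2 = 23 remainder 0
23 ÷ 2 = 11 remainder 1
11 ÷ 2 = 5 remainder 1
5 ÷ 2 = 2 remainder 1
2 ÷ 2 = 1 remainder 0
1 ÷ 2 = 0 remainder 1
Reading remainders bottom to top: 101110100110



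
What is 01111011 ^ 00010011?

XOR: 1 when bits differ
  01111011
^ 00010011
----------
  01101000
Decimal: 123 ^ 19 = 104



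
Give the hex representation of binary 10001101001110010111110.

Group into 4-bit nibbles from right:
  0100 = 4
  0110 = 6
  1001 = 9
  1100 = C
  1011 = B
  1110 = E
Result: 469CBE



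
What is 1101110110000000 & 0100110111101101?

AND: 1 only when both bits are 1
  1101110110000000
& 0100110111101101
------------------
  0100110110000000
Decimal: 56704 & 19949 = 19840



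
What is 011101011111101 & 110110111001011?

AND: 1 only when both bits are 1
  011101011111101
& 110110111001011
-----------------
  010100011001001
Decimal: 15101 & 28107 = 10441



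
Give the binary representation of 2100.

Using repeated division by 2:
2100 ÷ 2 = 1050 remainder 0
1050 ÷ 2 = 525 remainder 0
525 ÷ 2 = 262 remainder 1
262 ÷ 2 = 131 remainder 0
131 ÷ 2 = 65 remainder 1
65 ÷ 2 = 32 remainder 1
32 ÷ 2 = 16 remainder 0
16 ÷ 2 = 8 remainder 0
8 ÷ 2 = 4 remainder 0
4 ÷ 2 = 2 remainder 0
2 ÷ 2 = 1 remainder 0
1 ÷ 2 = 0 remainder 1
Reading remainders bottom to top: 100000110100



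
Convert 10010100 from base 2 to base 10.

Sum of powers of 2 for each 1-bit:
2^2 + 2^4 + 2^7
= 4 + 16 + 128
= 148



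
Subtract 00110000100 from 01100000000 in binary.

Method 1 - Direct subtraction (column by column from the right: bit − bit − borrow-in; if negative, add 2 and borrow 1 from the next column):
borrow: 01111111000
        01100000000
-       00110000100
-------------------
        00101111100

Method 2 - Add two's complement:
Two's complement of 00110000100: invert → 11001111011, add 1 → 11001111100
  01100000000
+ 11001111100
-------------
 100101111100  (end carry out of the top bit = 1)
Discarding the end carry: 00101111100
Decimal check:
  01100000000 = 512 + 256 = 768
  00110000100 = 256 + 128 + 4 = 388
  768 - 388 = 380, and 00101111100 = 256 + 64 + 32 + 16 + 8 + 4 = 380 ✓



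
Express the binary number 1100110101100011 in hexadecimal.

Group into 4-bit nibbles from right:
  1100 = C
  1101 = D
  0110 = 6
  0011 = 3
Result: CD63



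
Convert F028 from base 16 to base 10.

Expand by place value (powers of 16):
Digit values: F = 15
F028 = 15 × 16^3 + 0 × 16^2 + 2 × 16^1 + 8 × 16^0
= 15 × 4096 + 0 × 256 + 2 × 16 + 8 × 1
= 61440 + 0 + 32 + 8
= 61480



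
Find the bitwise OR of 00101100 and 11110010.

OR: 1 when either bit is 1
  00101100
| 11110010
----------
  11111110
Decimal: 44 | 242 = 254



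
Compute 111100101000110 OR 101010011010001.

OR: 1 when either bit is 1
  111100101000110
| 101010011010001
-----------------
  111110111010111
Decimal: 31046 | 21713 = 32215



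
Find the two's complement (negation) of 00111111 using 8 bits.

Original: 00111111
Step 1 - Invert all bits: 11000000
Step 2 - Add 1: 11000001
Verification: 00111111 + 11000001 = 100000000; discarding the end carry (carry out of the top bit) leaves the 8-bit value 00000000, as required for x + (-x)



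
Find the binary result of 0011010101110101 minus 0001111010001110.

Method 1 - Direct subtraction (column by column from the right: bit − bit − borrow-in; if negative, add 2 and borrow 1 from the next column):
borrow: 0011110100011100
        0011010101110101
-       0001111010001110
------------------------
        0001011011100111

Method 2 - Add two's complement:
Two's complement of 0001111010001110: invert → 1110000101110001, add 1 → 1110000101110010
  0011010101110101
+ 1110000101110010
------------------
 10001011011100111  (end carry out of the top bit = 1)
Discarding the end carry: 0001011011100111
Decimal check:
  0011010101110101 = 8192 + 4096 + 1024 + 256 + 64 + 32 + 16 + 4 + 1 = 13685
  0001111010001110 = 4096 + 2048 + 1024 + 512 + 128 + 8 + 4 + 2 = 7822
  13685 - 7822 = 5863, and 0001011011100111 = 4096 + 1024 + 512 + 128 + 64 + 32 + 4 + 2 + 1 = 5863 ✓



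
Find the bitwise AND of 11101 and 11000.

AND: 1 only when both bits are 1
  11101
& 11000
-------
  11000
Decimal: 29 & 24 = 24



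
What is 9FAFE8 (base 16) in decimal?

Expand by place value (powers of 16):
Digit values: F = 15, A = 10, E = 14
9FAFE8 = 9 × 16^5 + 15 × 16^4 + 10 × 16^3 + 15 × 16^2 + 14 × 16^1 + 8 × 16^0
= 9 × 1048576 + 15 × 65536 + 10 × 4096 + 15 × 256 + 14 × 16 + 8 × 1
= 9437184 + 983040 + 40960 + 3840 + 224 + 8
= 10465256



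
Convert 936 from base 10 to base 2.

Using repeated division by 2:
936 ÷ 2 = 468 remainder 0
468 ÷ 2 = 234 remainder 0
234 ÷ 2 = 117 remainder 0
117 ÷ 2 = 58 remainder 1
58 ÷ 2 = 29 remainder 0
29 ÷ 2 = 14 remainder 1
14 ÷ 2 = 7 remainder 0
7 ÷ 2 = 3 remainder 1
3 ÷ 2 = 1 remainder 1
1 ÷ 2 = 0 remainder 1
Reading remainders bottom to top: 1110101000



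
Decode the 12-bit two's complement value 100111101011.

Binary: 100111101011
Sign bit: 1 (negative)
Invert: 011000010100
Add 1:  011000010101
Magnitude: 011000010101 = 1024 + 512 + 16 + 4 + 1 = 1557
Value: -1557



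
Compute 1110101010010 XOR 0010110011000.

XOR: 1 when bits differ
  1110101010010
^ 0010110011000
---------------
  1100011001010
Decimal: 7506 ^ 1432 = 6346



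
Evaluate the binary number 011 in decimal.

Sum of powers of 2 for each 1-bit:
2^0 + 2^1
= 1 + 2
= 3



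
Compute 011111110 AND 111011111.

AND: 1 only when both bits are 1
  011111110
& 111011111
-----------
  011011110
Decimal: 254 & 479 = 222



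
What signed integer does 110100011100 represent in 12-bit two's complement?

Binary: 110100011100
Sign bit: 1 (negative)
Invert: 001011100011
Add 1:  001011100100
Magnitude: 001011100100 = 512 + 128 + 64 + 32 + 4 = 740
Value: -740



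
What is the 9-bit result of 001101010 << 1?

Original: 001101010 (decimal 106)
Shift left by 1 position
Append 1 zero on the right
Result: 011010100 (decimal 212)
Equivalent: 106 << 1 = 106 × 2^1 = 212



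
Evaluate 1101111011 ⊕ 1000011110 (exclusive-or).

XOR: 1 when bits differ
  1101111011
^ 1000011110
------------
  0101100101
Decimal: 891 ^ 542 = 357



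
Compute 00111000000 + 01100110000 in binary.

Add column by column from the right: bit + bit + carry-in; write the sum mod 2, carry 1 when the sum is 2 or 3.
carry:  11000000000
        00111000000
+       01100110000
-------------------
       010011110000
(the carry out of the leftmost column, 0, becomes the leading bit)
Decimal check:
  00111000000 = 256 + 128 + 64 = 448
  01100110000 = 512 + 256 + 32 + 16 = 816
  448 + 816 = 1264, and 010011110000 = 1024 + 128 + 64 + 32 + 16 = 1264 ✓



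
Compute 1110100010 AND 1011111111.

AND: 1 only when both bits are 1
  1110100010
& 1011111111
------------
  1010100010
Decimal: 930 & 767 = 674



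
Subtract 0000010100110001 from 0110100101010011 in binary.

Method 1 - Direct subtraction (column by column from the right: bit − bit − borrow-in; if negative, add 2 and borrow 1 from the next column):
borrow: 0000100001000000
        0110100101010011
-       0000010100110001
------------------------
        0110010000100010

Method 2 - Add two's complement:
Two's complement of 0000010100110001: invert → 1111101011001110, add 1 → 1111101011001111
  0110100101010011
+ 1111101011001111
------------------
 10110010000100010  (end carry out of the top bit = 1)
Discarding the end carry: 0110010000100010
Decimal check:
  0110100101010011 = 16384 + 8192 + 2048 + 256 + 64 + 16 + 2 + 1 = 26963
  0000010100110001 = 1024 + 256 + 32 + 16 + 1 = 1329
  26963 - 1329 = 25634, and 0110010000100010 = 16384 + 8192 + 1024 + 32 + 2 = 25634 ✓



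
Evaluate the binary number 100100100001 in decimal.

Sum of powers of 2 for each 1-bit:
2^0 + 2^5 + 2^8 + 2^11
= 1 + 32 + 256 + 2048
= 2337



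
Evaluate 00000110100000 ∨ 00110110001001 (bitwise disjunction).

OR: 1 when either bit is 1
  00000110100000
| 00110110001001
----------------
  00110110101001
Decimal: 416 | 3465 = 3497



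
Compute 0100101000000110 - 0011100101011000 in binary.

Method 1 - Direct subtraction (column by column from the right: bit − bit − borrow-in; if negative, add 2 and borrow 1 from the next column):
borrow: 0110001111110000
        0100101000000110
-       0011100101011000
------------------------
        0001000010101110

Method 2 - Add two's complement:
Two's complement of 0011100101011000: invert → 1100011010100111, add 1 → 1100011010101000
  0100101000000110
+ 1100011010101000
------------------
 10001000010101110  (end carry out of the top bit = 1)
Discarding the end carry: 0001000010101110
Decimal check:
  0100101000000110 = 16384 + 2048 + 512 + 4 + 2 = 18950
  0011100101011000 = 8192 + 4096 + 2048 + 256 + 64 + 16 + 8 = 14680
  18950 - 14680 = 4270, and 0001000010101110 = 4096 + 128 + 32 + 8 + 4 + 2 = 4270 ✓



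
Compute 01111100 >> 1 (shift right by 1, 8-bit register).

Original: 01111100 (decimal 124)
Shift right by 1 position
Drop the 1 low bit; fill with zero on the left
Result: 00111110 (decimal 62)
Equivalent: 124 >> 1 = 124 ÷ 2^1 = 62



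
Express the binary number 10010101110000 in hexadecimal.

Group into 4-bit nibbles from right:
  0010 = 2
  0101 = 5
  0111 = 7
  0000 = 0
Result: 2570



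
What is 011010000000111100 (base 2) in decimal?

Sum of powers of 2 for each 1-bit:
2^2 + 2^3 + 2^4 + 2^5 + 2^13 + 2^15 + 2^16
= 4 + 8 + 16 + 32 + 8192 + 32768 + 65536
= 106556



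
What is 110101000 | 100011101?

OR: 1 when either bit is 1
  110101000
| 100011101
-----------
  110111101
Decimal: 424 | 285 = 445



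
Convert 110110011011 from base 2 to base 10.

Sum of powers of 2 for each 1-bit:
2^0 + 2^1 + 2^3 + 2^4 + 2^7 + 2^8 + 2^10 + 2^11
= 1 + 2 + 8 + 16 + 128 + 256 + 1024 + 2048
= 3483



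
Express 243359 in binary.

Using repeated division by 2:
243359 ÷ 2 = 121679 remainder 1
121679 ÷ 2 = 60839 remainder 1
60839 ÷ 2 = 30419 remainder 1
30419 ÷ 2 = 15209 remainder 1
15209 ÷ 2 = 7604 remainder 1
7604 ÷ 2 = 3802 remainder 0
3802 ÷ 2 = 1901 remainder 0
1901 ÷ 2 = 950 remainder 1
950 ÷ 2 = 475 remainder 0
475 ÷ 2 = 237 remainder 1
237 ÷ 2 = 118 remainder 1
118 ÷ 2 = 59 remainder 0
59 ÷ 2 = 29 remainder 1
29 ÷ 2 = 14 remainder 1
14 ÷ 2 = 7 remainder 0
7 ÷ 2 = 3 remainder 1
3 ÷ 2 = 1 remainder 1
1 ÷ 2 = 0 remainder 1
Reading remainders bottom to top: 111011011010011111



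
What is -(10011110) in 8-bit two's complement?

Original (sign bit 1, negative): 10011110
Step 1 - Invert all bits: 01100001
Step 2 - Add 1: 01100010
Verification: 10011110 + 01100010 = 100000000; discarding the end carry (carry out of the top bit) leaves the 8-bit value 00000000, as required for x + (-x)



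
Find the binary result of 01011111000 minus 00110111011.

Method 1 - Direct subtraction (column by column from the right: bit − bit − borrow-in; if negative, add 2 and borrow 1 from the next column):
borrow: 01001111110
        01011111000
-       00110111011
-------------------
        00100111101

Method 2 - Add two's complement:
Two's complement of 00110111011: invert → 11001000100, add 1 → 11001000101
  01011111000
+ 11001000101
-------------
 100100111101  (end carry out of the top bit = 1)
Discarding the end carry: 00100111101
Decimal check:
  01011111000 = 512 + 128 + 64 + 32 + 16 + 8 = 760
  00110111011 = 256 + 128 + 32 + 16 + 8 + 2 + 1 = 443
  760 - 443 = 317, and 00100111101 = 256 + 32 + 16 + 8 + 4 + 1 = 317 ✓



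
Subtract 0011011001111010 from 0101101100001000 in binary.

Method 1 - Direct subtraction (column by column from the right: bit − bit − borrow-in; if negative, add 2 and borrow 1 from the next column):
borrow: 0100100111111100
        0101101100001000
-       0011011001111010
------------------------
        0010010010001110

Method 2 - Add two's complement:
Two's complement of 0011011001111010: invert → 1100100110000101, add 1 → 1100100110000110
  0101101100001000
+ 1100100110000110
------------------
 10010010010001110  (end carry out of the top bit = 1)
Discarding the end carry: 0010010010001110
Decimal check:
  0101101100001000 = 16384 + 4096 + 2048 + 512 + 256 + 8 = 23304
  0011011001111010 = 8192 + 4096 + 1024 + 512 + 64 + 32 + 16 + 8 + 2 = 13946
  23304 - 13946 = 9358, and 0010010010001110 = 8192 + 1024 + 128 + 8 + 4 + 2 = 9358 ✓



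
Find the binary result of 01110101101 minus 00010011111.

Method 1 - Direct subtraction (column by column from the right: bit − bit − borrow-in; if negative, add 2 and borrow 1 from the next column):
borrow: 00000111100
        01110101101
-       00010011111
-------------------
        01100001110

Method 2 - Add two's complement:
Two's complement of 00010011111: invert → 11101100000, add 1 → 11101100001
  01110101101
+ 11101100001
-------------
 101100001110  (end carry out of the top bit = 1)
Discarding the end carry: 01100001110
Decimal check:
  01110101101 = 512 + 256 + 128 + 32 + 8 + 4 + 1 = 941
  00010011111 = 128 + 16 + 8 + 4 + 2 + 1 = 159
  941 - 159 = 782, and 01100001110 = 512 + 256 + 8 + 4 + 2 = 782 ✓



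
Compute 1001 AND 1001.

AND: 1 only when both bits are 1
  1001
& 1001
------
  1001
Decimal: 9 & 9 = 9



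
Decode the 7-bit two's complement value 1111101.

Binary: 1111101
Sign bit: 1 (negative)
Invert: 0000010
Add 1:  0000011
Magnitude: 0000011 = 2 + 1 = 3
Value: -3



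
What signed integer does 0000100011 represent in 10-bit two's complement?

Binary: 0000100011
Sign bit: 0 (non-negative)
Read directly as an unsigned value:
0000100011 = 32 + 2 + 1 = 35
Value: 35



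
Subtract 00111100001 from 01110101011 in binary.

Method 1 - Direct subtraction (column by column from the right: bit − bit − borrow-in; if negative, add 2 and borrow 1 from the next column):
borrow: 01110000000
        01110101011
-       00111100001
-------------------
        00111001010

Method 2 - Add two's complement:
Two's complement of 00111100001: invert → 11000011110, add 1 → 11000011111
  01110101011
+ 11000011111
-------------
 100111001010  (end carry out of the top bit = 1)
Discarding the end carry: 00111001010
Decimal check:
  01110101011 = 512 + 256 + 128 + 32 + 8 + 2 + 1 = 939
  00111100001 = 256 + 128 + 64 + 32 + 1 = 481
  939 - 481 = 458, and 00111001010 = 256 + 128 + 64 + 8 + 2 = 458 ✓



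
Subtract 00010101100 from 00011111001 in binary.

Method 1 - Direct subtraction (column by column from the right: bit − bit − borrow-in; if negative, add 2 and borrow 1 from the next column):
borrow: 00000011000
        00011111001
-       00010101100
-------------------
        00001001101

Method 2 - Add two's complement:
Two's complement of 00010101100: invert → 11101010011, add 1 → 11101010100
  00011111001
+ 11101010100
-------------
 100001001101  (end carry out of the top bit = 1)
Discarding the end carry: 00001001101
Decimal check:
  00011111001 = 128 + 64 + 32 + 16 + 8 + 1 = 249
  00010101100 = 128 + 32 + 8 + 4 = 172
  249 - 172 = 77, and 00001001101 = 64 + 8 + 4 + 1 = 77 ✓



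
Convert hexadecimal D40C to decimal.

Expand by place value (powers of 16):
Digit values: D = 13, C = 12
D40C = 13 × 16^3 + 4 × 16^2 + 0 × 16^1 + 12 × 16^0
= 13 × 4096 + 4 × 256 + 0 × 16 + 12 × 1
= 53248 + 1024 + 0 + 12
= 54284



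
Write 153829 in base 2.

Using repeated division by 2:
153829 ÷ 2 = 76914 remainder 1
76914 ÷ 2 = 38457 remainder 0
38457 ÷ 2 = 19228 remainder 1
19228 ÷ 2 = 9614 remainder 0
9614 ÷ 2 = 4807 remainder 0
4807 ÷ 2 = 2403 remainder 1
2403 ÷ 2 = 1201 remainder 1
1201 ÷ 2 = 600 remainder 1
600 ÷ 2 = 300 remainder 0
300 ÷ 2 = 150 remainder 0
150 ÷ 2 = 75 remainder 0
75 ÷ 2 = 37 remainder 1
37 ÷ 2 = 18 remainder 1
18 ÷ 2 = 9 remainder 0
9 ÷ 2 = 4 remainder 1
4 ÷ 2 = 2 remainder 0
2 ÷ 2 = 1 remainder 0
1 ÷ 2 = 0 remainder 1
Reading remainders bottom to top: 100101100011100101



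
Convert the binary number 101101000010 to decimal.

Sum of powers of 2 for each 1-bit:
2^1 + 2^6 + 2^8 + 2^9 + 2^11
= 2 + 64 + 256 + 512 + 2048
= 2882



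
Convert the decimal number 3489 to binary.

Using repeated division by 2:
3489 ÷ 2 = 1744 remainder 1
1744 ÷ 2 = 872 remainder 0
872 ÷ 2 = 436 remainder 0
436 ÷ 2 = 218 remainder 0
218 ÷ 2 = 109 remainder 0
109 ÷ 2 = 54 remainder 1
54 ÷ 2 = 27 remainder 0
27 ÷ 2 = 13 remainder 1
13 ÷ 2 = 6 remainder 1
6 ÷ 2 = 3 remainder 0
3 ÷ 2 = 1 remainder 1
1 ÷ 2 = 0 remainder 1
Reading remainders bottom to top: 110110100001



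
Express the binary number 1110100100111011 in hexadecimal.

Group into 4-bit nibbles from right:
  1110 = E
  1001 = 9
  0011 = 3
  1011 = B
Result: E93B



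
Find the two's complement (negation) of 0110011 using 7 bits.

Original: 0110011
Step 1 - Invert all bits: 1001100
Step 2 - Add 1: 1001101
Verification: 0110011 + 1001101 = 10000000; discarding the end carry (carry out of the top bit) leaves the 7-bit value 0000000, as required for x + (-x)



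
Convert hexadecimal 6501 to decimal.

Expand by place value (powers of 16):
6501 = 6 × 16^3 + 5 × 16^2 + 0 × 16^1 + 1 × 16^0
= 6 × 4096 + 5 × 256 + 0 × 16 + 1 × 1
= 24576 + 1280 + 0 + 1
= 25857



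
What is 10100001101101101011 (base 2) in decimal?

Sum of powers of 2 for each 1-bit:
2^0 + 2^1 + 2^3 + 2^5 + 2^6 + 2^8 + 2^9 + 2^11 + 2^12 + 2^17 + 2^19
= 1 + 2 + 8 + 32 + 64 + 256 + 512 + 2048 + 4096 + 131072 + 524288
= 662379



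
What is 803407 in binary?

Using repeated division by 2:
803407 ÷ 2 = 401703 remainder 1
401703 ÷ 2 = 200851 remainder 1
200851 ÷ 2 = 100425 remainder 1
100425 ÷ 2 = 50212 remainder 1
50212 ÷ 2 = 25106 remainder 0
25106 ÷ 2 = 12553 remainder 0
12553 ÷ 2 = 6276 remainder 1
6276 ÷ 2 = 3138 remainder 0
3138 ÷ 2 = 1569 remainder 0
1569 ÷ 2 = 784 remainder 1
784 ÷ 2 = 392 remainder 0
392 ÷ 2 = 196 remainder 0
196 ÷ 2 = 98 remainder 0
98 ÷ 2 = 49 remainder 0
49 ÷ 2 = 24 remainder 1
24 ÷ 2 = 12 remainder 0
12 ÷ 2 = 6 remainder 0
6 ÷ 2 = 3 remainder 0
3 ÷ 2 = 1 remainder 1
1 ÷ 2 = 0 remainder 1
Reading remainders bottom to top: 11000100001001001111



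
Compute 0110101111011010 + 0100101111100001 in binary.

Add column by column from the right: bit + bit + carry-in; write the sum mod 2, carry 1 when the sum is 2 or 3.
carry:  1001011110000000
        0110101111011010
+       0100101111100001
------------------------
       01011011110111011
(the carry out of the leftmost column, 0, becomes the leading bit)
Decimal check:
  0110101111011010 = 16384 + 8192 + 2048 + 512 + 256 + 128 + 64 + 16 + 8 + 2 = 27610
  0100101111100001 = 16384 + 2048 + 512 + 256 + 128 + 64 + 32 + 1 = 19425
  27610 + 19425 = 47035, and 01011011110111011 = 32768 + 8192 + 4096 + 1024 + 512 + 256 + 128 + 32 + 16 + 8 + 2 + 1 = 47035 ✓



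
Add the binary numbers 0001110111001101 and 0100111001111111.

Add column by column from the right: bit + bit + carry-in; write the sum mod 2, carry 1 when the sum is 2 or 3.
carry:  0011111111111110
        0001110111001101
+       0100111001111111
------------------------
       00110110001001100
(the carry out of the leftmost column, 0, becomes the leading bit)
Decimal check:
  0001110111001101 = 4096 + 2048 + 1024 + 256 + 128 + 64 + 8 + 4 + 1 = 7629
  0100111001111111 = 16384 + 2048 + 1024 + 512 + 64 + 32 + 16 + 8 + 4 + 2 + 1 = 20095
  7629 + 20095 = 27724, and 00110110001001100 = 16384 + 8192 + 2048 + 1024 + 64 + 8 + 4 = 27724 ✓



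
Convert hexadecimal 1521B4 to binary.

Convert each hex digit to 4 bits:
  1 = 0001
  5 = 0101
  2 = 0010
  1 = 0001
  B = 1011
  4 = 0100
Concatenate: 000101010010000110110100



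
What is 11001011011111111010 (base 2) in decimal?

Sum of powers of 2 for each 1-bit:
2^1 + 2^3 + 2^4 + 2^5 + 2^6 + 2^7 + 2^8 + 2^9 + 2^10 + 2^12 + 2^13 + 2^15 + 2^18 + 2^19
= 2 + 8 + 16 + 32 + 64 + 128 + 256 + 512 + 1024 + 4096 + 8192 + 32768 + 262144 + 524288
= 833530



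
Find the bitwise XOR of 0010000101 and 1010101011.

XOR: 1 when bits differ
  0010000101
^ 1010101011
------------
  1000101110
Decimal: 133 ^ 683 = 558



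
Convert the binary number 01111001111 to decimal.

Sum of powers of 2 for each 1-bit:
2^0 + 2^1 + 2^2 + 2^3 + 2^6 + 2^7 + 2^8 + 2^9
= 1 + 2 + 4 + 8 + 64 + 128 + 256 + 512
= 975



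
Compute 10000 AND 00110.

AND: 1 only when both bits are 1
  10000
& 00110
-------
  00000
Decimal: 16 & 6 = 0



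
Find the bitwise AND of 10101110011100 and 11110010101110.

AND: 1 only when both bits are 1
  10101110011100
& 11110010101110
----------------
  10100010001100
Decimal: 11164 & 15534 = 10380



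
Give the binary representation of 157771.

Using repeated division by 2:
157771 ÷ 2 = 78885 remainder 1
78885 ÷ 2 = 39442 remainder 1
39442 ÷ 2 = 19721 remainder 0
19721 ÷ 2 = 9860 remainder 1
9860 ÷ 2 = 4930 remainder 0
4930 ÷ 2 = 2465 remainder 0
2465 ÷ 2 = 1232 remainder 1
1232 ÷ 2 = 616 remainder 0
616 ÷ 2 = 308 remainder 0
308 ÷ 2 = 154 remainder 0
154 ÷ 2 = 77 remainder 0
77 ÷ 2 = 38 remainder 1
38 ÷ 2 = 19 remainder 0
19 ÷ 2 = 9 remainder 1
9 ÷ 2 = 4 remainder 1
4 ÷ 2 = 2 remainder 0
2 ÷ 2 = 1 remainder 0
1 ÷ 2 = 0 remainder 1
Reading remainders bottom to top: 100110100001001011

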